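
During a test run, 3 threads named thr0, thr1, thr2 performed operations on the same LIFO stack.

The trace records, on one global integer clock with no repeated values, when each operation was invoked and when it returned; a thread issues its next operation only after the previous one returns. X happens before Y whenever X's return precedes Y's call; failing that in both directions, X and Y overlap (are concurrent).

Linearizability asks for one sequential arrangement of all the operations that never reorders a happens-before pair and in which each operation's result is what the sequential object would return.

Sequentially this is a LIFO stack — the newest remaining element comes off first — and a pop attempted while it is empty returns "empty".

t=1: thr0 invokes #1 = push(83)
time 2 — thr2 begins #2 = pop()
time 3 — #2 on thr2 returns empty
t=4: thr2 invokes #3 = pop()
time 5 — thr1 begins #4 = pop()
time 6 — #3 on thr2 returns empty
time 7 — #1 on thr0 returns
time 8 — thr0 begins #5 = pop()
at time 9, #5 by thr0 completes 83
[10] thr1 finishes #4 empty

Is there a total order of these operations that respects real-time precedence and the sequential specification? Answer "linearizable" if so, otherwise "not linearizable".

linearizable

witness order: #2, #3, #1, #5, #4
step 1: #2 pop() → empty — stack <>
step 2: #3 pop() → empty — stack <>
step 3: #1 push(83) — stack <83>
step 4: #5 pop() → 83 — stack <>
step 5: #4 pop() → empty — stack <>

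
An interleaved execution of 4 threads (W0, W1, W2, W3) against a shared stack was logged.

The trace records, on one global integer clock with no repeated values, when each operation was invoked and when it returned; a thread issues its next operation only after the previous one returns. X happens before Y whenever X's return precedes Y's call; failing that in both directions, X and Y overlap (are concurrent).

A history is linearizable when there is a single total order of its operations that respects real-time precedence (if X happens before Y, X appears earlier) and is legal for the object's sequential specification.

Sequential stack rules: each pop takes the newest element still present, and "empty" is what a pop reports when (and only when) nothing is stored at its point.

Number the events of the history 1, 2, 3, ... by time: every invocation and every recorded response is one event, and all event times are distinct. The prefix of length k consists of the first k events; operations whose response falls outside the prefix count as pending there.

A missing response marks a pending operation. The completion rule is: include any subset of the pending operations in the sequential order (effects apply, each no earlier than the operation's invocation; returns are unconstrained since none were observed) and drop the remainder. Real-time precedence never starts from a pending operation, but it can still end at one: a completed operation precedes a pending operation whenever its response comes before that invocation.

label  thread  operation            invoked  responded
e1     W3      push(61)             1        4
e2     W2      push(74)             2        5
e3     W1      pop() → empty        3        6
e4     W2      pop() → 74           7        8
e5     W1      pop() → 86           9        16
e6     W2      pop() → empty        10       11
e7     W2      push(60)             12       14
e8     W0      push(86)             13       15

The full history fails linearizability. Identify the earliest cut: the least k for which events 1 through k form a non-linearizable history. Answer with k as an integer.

16

events 1..15 are linearizable; a witness order is e3, e1, e2, e4, e5, e6, e7, e8:
after step 1 (e3 pop() → empty): stack <>
after step 2 (e1 push(61)): stack <61>
after step 3 (e2 push(74)): stack <61,74>
after step 4 (e4 pop() → 74): stack <61>
after step 5 (e5 pop() (pending, included)): stack <>
after step 6 (e6 pop() → empty): stack <>
after step 7 (e7 push(60)): stack <60>
after step 8 (e8 push(86)): stack <60,86>
event 16 — e5's response, time 16 — after it, nothing linearizes
e.g. e1, e2, e3, e4, e5, e6, e7, e8: illegal at step 3, since e3 pop() → empty cannot apply there
e.g. e1, e2, e3, e4, e5, e6, e8, e7: illegal at step 3, since e3 pop() → empty cannot apply there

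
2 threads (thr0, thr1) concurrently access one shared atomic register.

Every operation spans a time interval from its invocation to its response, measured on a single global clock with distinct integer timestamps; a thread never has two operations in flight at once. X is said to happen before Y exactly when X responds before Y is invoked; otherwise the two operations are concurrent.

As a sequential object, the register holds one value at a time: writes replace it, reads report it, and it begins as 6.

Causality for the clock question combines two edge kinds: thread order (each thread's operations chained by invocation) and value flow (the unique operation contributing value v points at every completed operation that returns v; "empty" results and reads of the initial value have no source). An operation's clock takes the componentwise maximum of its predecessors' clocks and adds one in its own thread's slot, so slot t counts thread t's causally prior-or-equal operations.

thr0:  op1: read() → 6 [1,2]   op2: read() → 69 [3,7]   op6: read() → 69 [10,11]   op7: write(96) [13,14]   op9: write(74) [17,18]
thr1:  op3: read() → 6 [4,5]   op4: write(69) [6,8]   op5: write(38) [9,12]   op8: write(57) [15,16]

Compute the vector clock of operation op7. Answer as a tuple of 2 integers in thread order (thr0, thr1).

invoked at 4, op3 has no predecessors; its own thr1 bump gives (0, 1)
invoked at 1, op1 has no predecessors; its own thr0 bump gives (1, 0)
op4 (invocation 6): componentwise max over VC(op3)=(0, 1), +1 at thr1, giving (0, 2)
op5 (invocation 9): componentwise max over VC(op4)=(0, 2), +1 at thr1, giving (0, 3)
op8 (invocation 15): componentwise max over VC(op5)=(0, 3), +1 at thr1, giving (0, 4)
op2 (invocation 3): componentwise max over VC(op1)=(1, 0), VC(op4)=(0, 2), +1 at thr0, giving (2, 2)
op6 (invocation 10): componentwise max over VC(op2)=(2, 2), VC(op4)=(0, 2), +1 at thr0, giving (3, 2)
op7 (invocation 13): componentwise max over VC(op6)=(3, 2), +1 at thr0, giving (4, 2)
op9 (invocation 17): componentwise max over VC(op7)=(4, 2), +1 at thr0, giving (5, 2)
target: VC(op7) = (4, 2)

(4, 2)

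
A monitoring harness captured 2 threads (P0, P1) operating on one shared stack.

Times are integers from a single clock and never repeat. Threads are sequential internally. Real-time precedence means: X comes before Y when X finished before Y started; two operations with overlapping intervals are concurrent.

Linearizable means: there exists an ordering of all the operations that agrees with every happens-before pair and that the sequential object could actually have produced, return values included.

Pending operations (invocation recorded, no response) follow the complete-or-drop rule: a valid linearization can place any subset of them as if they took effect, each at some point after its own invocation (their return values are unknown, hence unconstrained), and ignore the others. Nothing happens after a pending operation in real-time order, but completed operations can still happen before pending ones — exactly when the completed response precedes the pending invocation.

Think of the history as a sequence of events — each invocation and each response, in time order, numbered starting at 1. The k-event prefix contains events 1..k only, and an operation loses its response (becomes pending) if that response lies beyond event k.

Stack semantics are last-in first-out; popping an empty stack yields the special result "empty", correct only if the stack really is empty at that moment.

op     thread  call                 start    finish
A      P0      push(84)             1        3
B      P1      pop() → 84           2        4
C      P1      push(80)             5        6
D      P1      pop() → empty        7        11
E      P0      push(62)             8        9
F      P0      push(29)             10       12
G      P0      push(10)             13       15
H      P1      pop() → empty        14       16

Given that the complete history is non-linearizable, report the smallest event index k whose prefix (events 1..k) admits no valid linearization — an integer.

events 1..10 are still linearizable — one witness is A, B, C, D, E:
after step 1 (A push(84)): stack <84>
after step 2 (B pop() → 84): stack <>
after step 3 (C push(80)): stack <80>
after step 4 (D pop() (pending, included)): stack <>
after step 5 (E push(62)): stack <62>
event 11 — D's response, time 11 — after it, nothing linearizes
every completion of the 1 pending operation (F) was checked; none linearizes
sample order A, B, C, D, E (pending dropped) stalls at step 4 — D pop() → empty has no legal effect
sample order A, B, C, E, D (pending dropped) stalls at step 5 — D pop() → empty has no legal effect

11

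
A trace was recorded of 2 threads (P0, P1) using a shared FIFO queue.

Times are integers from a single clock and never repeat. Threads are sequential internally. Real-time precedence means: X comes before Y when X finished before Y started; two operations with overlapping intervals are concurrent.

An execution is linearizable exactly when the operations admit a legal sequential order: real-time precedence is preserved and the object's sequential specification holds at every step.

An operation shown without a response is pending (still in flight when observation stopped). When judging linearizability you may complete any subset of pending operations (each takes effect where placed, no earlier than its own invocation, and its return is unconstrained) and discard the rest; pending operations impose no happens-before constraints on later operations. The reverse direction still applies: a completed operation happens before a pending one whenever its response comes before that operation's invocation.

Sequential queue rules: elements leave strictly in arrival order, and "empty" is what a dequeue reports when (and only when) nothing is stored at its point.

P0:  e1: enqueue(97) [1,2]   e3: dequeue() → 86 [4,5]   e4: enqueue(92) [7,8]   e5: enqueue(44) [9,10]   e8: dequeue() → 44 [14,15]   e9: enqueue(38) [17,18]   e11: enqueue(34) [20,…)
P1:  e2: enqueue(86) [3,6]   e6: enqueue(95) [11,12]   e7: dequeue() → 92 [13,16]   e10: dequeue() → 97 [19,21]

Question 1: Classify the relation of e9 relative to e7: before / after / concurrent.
Answer: after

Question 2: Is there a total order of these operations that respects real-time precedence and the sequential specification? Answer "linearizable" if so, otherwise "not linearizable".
not linearizable

through event 4 a valid linearization exists; event 5 (e3 responding at time 5) ends that
a single order respects real time; the 2 completed FIFO queue operations fail replay along it
include/drop combinations of the 1 pending operation (e2) were all tried; none helps
for example e1, e3 (pending dropped) fails at step 2: e3 dequeue() → 86 is not legal there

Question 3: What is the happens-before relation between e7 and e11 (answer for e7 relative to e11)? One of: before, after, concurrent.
Answer: before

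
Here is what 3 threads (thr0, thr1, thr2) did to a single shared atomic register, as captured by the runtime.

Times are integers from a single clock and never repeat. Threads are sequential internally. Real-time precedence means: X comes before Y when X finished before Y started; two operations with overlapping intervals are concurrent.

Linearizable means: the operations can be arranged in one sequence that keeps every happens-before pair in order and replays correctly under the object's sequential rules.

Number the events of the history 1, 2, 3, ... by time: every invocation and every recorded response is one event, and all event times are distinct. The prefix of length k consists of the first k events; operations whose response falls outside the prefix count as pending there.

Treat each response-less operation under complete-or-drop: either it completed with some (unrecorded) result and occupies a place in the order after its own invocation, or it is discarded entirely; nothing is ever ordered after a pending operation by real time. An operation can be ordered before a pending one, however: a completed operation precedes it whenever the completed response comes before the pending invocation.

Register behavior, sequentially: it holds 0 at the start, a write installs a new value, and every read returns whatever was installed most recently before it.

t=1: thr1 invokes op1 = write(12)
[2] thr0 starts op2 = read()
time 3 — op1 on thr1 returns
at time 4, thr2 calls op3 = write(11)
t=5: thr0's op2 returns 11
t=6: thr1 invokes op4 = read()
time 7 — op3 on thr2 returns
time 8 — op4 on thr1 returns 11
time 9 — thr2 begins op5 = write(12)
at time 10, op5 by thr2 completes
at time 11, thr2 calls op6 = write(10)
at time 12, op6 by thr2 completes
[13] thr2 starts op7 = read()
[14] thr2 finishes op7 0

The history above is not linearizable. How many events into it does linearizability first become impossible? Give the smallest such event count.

14

events 1..13 are linearizable, e.g. via op1, op3, op2, op4, op5, op6:
1. op1 write(12), leaving value 12
2. op3 write(11), leaving value 11
3. op2 read() → 11, leaving value 11
4. op4 read() → 11, leaving value 11
5. op5 write(12), leaving value 12
6. op6 write(10), leaving value 10
event 14 — op7's response, time 14 — after it, nothing linearizes
one such order, op1, op2, op3, op4, op5, op6, op7, breaks at step 2 where op2 read() → 11 is illegal
one such order, op1, op2, op4, op3, op5, op6, op7, breaks at step 2 where op2 read() → 11 is illegal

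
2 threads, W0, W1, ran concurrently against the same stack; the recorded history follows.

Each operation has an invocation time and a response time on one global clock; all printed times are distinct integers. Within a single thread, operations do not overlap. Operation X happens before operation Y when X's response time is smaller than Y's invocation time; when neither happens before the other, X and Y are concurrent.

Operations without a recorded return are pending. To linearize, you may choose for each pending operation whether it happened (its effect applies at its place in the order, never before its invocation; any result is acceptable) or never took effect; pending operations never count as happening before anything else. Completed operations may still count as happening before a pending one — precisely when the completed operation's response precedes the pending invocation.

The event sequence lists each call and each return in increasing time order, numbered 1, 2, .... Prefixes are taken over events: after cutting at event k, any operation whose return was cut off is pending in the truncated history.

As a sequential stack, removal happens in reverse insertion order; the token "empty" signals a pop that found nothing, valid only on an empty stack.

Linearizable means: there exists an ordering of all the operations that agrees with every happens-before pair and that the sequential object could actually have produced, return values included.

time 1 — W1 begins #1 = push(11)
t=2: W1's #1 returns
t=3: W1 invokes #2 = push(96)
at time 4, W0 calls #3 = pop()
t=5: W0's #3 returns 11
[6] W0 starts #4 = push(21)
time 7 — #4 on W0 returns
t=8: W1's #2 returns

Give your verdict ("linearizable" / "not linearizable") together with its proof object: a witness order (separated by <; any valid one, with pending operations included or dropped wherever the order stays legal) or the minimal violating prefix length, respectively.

linearizable — witness: #1 < #3 < #2 < #4

1. #1 push(11), leaving stack <11>
2. #3 pop() → 11, leaving stack <>
3. #2 push(96), leaving stack <96>
4. #4 push(21), leaving stack <96,21>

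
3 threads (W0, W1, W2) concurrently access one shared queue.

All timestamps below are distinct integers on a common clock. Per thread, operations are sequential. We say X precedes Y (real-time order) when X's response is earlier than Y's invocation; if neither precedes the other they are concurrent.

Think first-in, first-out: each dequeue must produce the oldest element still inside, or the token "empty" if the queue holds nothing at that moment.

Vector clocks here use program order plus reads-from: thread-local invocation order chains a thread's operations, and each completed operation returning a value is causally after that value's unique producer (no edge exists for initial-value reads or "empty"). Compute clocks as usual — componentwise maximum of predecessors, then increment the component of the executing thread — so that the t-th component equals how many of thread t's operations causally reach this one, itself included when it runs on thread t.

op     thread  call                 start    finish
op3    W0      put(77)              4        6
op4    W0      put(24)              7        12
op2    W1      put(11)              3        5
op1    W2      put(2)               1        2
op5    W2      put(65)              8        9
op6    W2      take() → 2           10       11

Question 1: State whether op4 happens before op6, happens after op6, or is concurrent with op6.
concurrent

op4 spans [7,12], op6 spans [10,11]
the intervals overlap in both directions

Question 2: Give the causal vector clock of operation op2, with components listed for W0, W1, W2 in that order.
(0, 1, 0)

no predecessors for op1 (invoked 1): W2 increments from zero → (0, 0, 1)
no predecessors for op2 (invoked 3): W1 increments from zero → (0, 1, 0)
no predecessors for op3 (invoked 4): W0 increments from zero → (1, 0, 0)
invoked at 8, op5 merges VC(op1)=(0, 0, 1) and bumps W2's slot → (0, 0, 2)
invoked at 7, op4 merges VC(op3)=(1, 0, 0) and bumps W0's slot → (2, 0, 0)
invoked at 10, op6 merges VC(op1)=(0, 0, 1), VC(op5)=(0, 0, 2) and bumps W2's slot → (0, 0, 3)
target: VC(op2) = (0, 1, 0)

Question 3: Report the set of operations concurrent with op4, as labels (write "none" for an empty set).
op5, op6

op4 spans [7,12]: anything still running between times 7 and 12 counts as concurrent
op1 [1,2]: before
op2 [3,5]: before
op3 [4,6]: before
op5 [8,9]: concurrent
op6 [10,11]: concurrent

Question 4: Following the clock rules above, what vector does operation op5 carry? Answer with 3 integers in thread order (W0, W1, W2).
(0, 0, 2)

op1, invoked 1, has no incoming edges; only W2's bump applies → (0, 0, 1)
op2, invoked 3, has no incoming edges; only W1's bump applies → (0, 1, 0)
op3, invoked 4, has no incoming edges; only W0's bump applies → (1, 0, 0)
op5 (invocation 8): componentwise max over VC(op1)=(0, 0, 1), +1 at W2, giving (0, 0, 2)
op4 (invocation 7): componentwise max over VC(op3)=(1, 0, 0), +1 at W0, giving (2, 0, 0)
op6 (invocation 10): componentwise max over VC(op1)=(0, 0, 1), VC(op5)=(0, 0, 2), +1 at W2, giving (0, 0, 3)
target: VC(op5) = (0, 0, 2)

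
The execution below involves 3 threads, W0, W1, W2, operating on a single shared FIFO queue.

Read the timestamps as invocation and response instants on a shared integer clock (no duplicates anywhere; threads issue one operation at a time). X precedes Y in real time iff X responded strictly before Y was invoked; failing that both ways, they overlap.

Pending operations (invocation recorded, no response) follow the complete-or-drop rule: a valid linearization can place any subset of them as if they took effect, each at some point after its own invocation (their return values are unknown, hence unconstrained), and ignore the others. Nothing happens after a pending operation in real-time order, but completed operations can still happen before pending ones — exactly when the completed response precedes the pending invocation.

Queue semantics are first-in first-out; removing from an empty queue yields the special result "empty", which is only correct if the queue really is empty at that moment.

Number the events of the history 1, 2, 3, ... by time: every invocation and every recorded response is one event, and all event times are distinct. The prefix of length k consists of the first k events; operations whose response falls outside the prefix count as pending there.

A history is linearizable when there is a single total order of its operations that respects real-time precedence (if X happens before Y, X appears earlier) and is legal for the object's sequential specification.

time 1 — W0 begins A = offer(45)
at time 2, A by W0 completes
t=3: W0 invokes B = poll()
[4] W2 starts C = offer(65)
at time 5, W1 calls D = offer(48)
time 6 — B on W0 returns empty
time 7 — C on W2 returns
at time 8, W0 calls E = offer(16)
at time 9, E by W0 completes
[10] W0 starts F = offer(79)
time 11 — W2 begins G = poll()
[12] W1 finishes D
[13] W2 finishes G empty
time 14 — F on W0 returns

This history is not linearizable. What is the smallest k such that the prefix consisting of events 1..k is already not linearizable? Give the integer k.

a valid linearization of events 1..5 exists, for instance A:
after step 1 (A offer(45)): queue <45>
at event 6 (B's time-6 response) nothing linearizes any more
including or dropping the 2 pending operations (C, D) in any combination fails
one such order, A, B (pending dropped), breaks at step 2 where B poll() → empty is illegal

6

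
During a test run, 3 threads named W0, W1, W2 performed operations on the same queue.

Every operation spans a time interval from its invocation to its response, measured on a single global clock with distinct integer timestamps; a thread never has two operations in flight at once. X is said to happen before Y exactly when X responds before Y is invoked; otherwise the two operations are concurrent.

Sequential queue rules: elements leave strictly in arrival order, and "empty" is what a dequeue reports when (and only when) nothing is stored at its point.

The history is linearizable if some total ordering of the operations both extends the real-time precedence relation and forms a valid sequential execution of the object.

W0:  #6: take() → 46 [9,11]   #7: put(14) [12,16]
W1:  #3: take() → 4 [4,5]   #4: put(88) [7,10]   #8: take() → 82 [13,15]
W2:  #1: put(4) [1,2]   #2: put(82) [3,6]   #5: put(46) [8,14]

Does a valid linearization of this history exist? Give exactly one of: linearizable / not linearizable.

the violation lands at event 11, #6's response at time 11: events 1..10 linearize, events 1..11 do not
4 orders of the 5 completed queue ops respect real time; none is legal
completion choices over the 1 pending operation (#5) were checked; none helps
take #1, #2, #3, #4, #6 (pending dropped): step 5 already fails, because #6 take() → 46 cannot occur there
take #1, #2, #3, #6, #4 (pending dropped): step 4 already fails, because #6 take() → 46 cannot occur there

not linearizable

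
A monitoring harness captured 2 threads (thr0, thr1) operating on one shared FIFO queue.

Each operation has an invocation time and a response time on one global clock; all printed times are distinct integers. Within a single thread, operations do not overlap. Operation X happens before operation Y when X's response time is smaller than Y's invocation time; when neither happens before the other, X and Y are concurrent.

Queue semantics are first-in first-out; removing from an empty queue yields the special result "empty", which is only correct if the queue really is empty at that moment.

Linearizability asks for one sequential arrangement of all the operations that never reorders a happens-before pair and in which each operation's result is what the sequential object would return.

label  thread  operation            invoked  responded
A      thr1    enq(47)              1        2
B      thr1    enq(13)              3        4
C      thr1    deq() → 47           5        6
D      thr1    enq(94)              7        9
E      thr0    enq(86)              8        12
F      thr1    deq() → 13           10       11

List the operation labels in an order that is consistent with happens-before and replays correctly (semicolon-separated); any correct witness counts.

1. A enq(47), leaving queue <47>
2. B enq(13), leaving queue <47,13>
3. C deq() → 47, leaving queue <13>
4. D enq(94), leaving queue <13,94>
5. E enq(86), leaving queue <13,94,86>
6. F deq() → 13, leaving queue <94,86>

A; B; C; D; E; F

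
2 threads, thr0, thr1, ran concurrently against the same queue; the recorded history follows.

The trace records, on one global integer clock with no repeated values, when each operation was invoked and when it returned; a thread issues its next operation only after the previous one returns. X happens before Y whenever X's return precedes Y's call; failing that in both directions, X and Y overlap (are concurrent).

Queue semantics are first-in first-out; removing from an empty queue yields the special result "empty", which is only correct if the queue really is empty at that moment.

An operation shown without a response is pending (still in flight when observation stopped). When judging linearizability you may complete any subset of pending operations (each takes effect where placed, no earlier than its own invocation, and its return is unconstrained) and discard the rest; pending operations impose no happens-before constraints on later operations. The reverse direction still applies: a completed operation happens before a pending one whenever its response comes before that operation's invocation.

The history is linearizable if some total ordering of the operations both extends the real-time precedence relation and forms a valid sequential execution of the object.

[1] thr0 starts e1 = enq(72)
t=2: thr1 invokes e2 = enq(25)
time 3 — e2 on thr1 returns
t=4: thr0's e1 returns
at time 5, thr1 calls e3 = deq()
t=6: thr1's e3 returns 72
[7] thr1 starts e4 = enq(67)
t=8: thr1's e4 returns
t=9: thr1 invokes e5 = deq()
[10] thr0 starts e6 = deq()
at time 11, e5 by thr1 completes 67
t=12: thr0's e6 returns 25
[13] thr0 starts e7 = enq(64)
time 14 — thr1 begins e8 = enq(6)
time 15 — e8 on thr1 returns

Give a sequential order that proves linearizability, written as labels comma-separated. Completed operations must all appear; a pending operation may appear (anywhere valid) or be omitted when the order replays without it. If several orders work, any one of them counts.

e1, e2, e3, e4, e6, e5, e7, e8

after step 1 (e1 enq(72)): queue <72>
after step 2 (e2 enq(25)): queue <72,25>
after step 3 (e3 deq() → 72): queue <25>
after step 4 (e4 enq(67)): queue <25,67>
after step 5 (e6 deq() → 25): queue <67>
after step 6 (e5 deq() → 67): queue <>
after step 7 (e7 enq(64) (pending, included)): queue <64>
after step 8 (e8 enq(6)): queue <64,6>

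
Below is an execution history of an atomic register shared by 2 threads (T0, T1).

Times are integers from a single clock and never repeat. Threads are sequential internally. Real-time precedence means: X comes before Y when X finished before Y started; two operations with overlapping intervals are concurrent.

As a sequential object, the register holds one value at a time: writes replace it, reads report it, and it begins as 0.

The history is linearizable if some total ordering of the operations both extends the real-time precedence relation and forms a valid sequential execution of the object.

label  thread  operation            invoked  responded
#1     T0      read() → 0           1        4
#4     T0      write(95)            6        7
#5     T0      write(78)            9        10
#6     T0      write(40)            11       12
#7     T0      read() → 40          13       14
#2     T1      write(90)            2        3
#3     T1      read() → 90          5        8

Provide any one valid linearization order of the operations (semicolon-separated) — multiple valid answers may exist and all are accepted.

#1; #2; #3; #4; #5; #6; #7

after step 1 (#1 read() → 0): value 0
after step 2 (#2 write(90)): value 90
after step 3 (#3 read() → 90): value 90
after step 4 (#4 write(95)): value 95
after step 5 (#5 write(78)): value 78
after step 6 (#6 write(40)): value 40
after step 7 (#7 read() → 40): value 40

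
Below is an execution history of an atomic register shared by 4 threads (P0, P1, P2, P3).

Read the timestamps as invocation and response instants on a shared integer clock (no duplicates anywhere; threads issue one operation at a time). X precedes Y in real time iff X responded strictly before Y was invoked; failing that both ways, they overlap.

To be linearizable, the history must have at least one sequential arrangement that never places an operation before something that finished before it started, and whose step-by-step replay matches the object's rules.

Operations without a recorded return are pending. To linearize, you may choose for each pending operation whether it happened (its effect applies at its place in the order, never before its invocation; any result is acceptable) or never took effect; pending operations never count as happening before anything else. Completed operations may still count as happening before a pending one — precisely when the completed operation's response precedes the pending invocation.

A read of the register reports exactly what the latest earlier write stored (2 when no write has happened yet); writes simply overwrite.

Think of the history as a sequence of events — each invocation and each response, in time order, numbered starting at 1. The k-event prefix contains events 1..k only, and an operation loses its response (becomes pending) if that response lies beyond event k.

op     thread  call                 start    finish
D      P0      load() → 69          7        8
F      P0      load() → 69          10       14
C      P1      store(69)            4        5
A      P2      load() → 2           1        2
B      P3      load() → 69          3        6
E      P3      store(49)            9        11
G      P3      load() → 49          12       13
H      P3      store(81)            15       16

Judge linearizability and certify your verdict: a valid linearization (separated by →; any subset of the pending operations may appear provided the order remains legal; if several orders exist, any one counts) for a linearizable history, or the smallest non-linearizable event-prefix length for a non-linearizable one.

linearizable — witness: A → C → B → D → F → E → G → H

step 1: A load() → 2 — value 2
step 2: C store(69) — value 69
step 3: B load() → 69 — value 69
step 4: D load() → 69 — value 69
step 5: F load() → 69 — value 69
step 6: E store(49) — value 49
step 7: G load() → 49 — value 49
step 8: H store(81) — value 81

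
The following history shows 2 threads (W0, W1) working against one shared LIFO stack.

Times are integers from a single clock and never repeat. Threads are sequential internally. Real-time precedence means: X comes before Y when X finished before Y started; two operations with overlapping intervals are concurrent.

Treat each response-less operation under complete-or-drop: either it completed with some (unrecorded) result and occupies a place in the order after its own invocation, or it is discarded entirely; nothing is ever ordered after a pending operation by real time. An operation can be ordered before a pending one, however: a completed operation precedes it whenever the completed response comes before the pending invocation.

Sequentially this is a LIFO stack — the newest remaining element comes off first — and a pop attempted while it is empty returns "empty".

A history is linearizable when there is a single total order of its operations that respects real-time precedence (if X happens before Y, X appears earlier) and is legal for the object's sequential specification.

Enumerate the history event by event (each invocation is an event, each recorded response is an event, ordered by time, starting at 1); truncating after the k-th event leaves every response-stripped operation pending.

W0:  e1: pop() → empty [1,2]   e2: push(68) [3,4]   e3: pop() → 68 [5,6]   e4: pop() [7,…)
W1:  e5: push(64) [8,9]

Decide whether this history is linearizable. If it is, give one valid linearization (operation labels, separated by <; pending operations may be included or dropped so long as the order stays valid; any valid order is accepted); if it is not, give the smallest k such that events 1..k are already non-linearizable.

step 1: e1 pop() → empty — stack <>
step 2: e2 push(68) — stack <68>
step 3: e3 pop() → 68 — stack <>
step 4: e4 pop() (pending, included) — stack <>
step 5: e5 push(64) — stack <64>

linearizable — witness: e1 < e2 < e3 < e4 < e5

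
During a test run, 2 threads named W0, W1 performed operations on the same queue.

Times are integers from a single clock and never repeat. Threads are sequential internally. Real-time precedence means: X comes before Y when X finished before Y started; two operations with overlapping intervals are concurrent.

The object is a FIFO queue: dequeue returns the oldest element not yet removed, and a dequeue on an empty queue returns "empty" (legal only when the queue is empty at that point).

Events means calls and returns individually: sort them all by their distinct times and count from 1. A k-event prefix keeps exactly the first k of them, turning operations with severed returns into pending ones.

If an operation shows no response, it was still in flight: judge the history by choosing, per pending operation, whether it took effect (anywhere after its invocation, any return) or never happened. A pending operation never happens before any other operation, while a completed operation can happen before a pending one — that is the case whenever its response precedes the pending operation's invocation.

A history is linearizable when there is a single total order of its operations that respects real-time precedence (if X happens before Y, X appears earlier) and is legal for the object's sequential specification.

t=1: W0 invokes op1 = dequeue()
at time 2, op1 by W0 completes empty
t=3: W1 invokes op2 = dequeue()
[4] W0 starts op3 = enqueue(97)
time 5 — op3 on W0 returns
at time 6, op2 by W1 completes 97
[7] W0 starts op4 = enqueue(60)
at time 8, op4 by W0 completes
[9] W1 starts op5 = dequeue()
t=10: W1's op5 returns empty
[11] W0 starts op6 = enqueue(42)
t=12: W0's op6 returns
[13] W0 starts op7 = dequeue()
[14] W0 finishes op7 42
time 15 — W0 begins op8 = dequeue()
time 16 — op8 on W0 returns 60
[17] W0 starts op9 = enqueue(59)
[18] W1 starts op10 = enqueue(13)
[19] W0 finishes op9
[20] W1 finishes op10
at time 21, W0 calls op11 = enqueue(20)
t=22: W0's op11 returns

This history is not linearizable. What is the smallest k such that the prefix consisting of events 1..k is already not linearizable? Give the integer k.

a valid linearization of events 1..9 exists, for instance op1, op3, op2, op4:
after step 1 (op1 dequeue() → empty): queue <>
after step 2 (op3 enqueue(97)): queue <97>
after step 3 (op2 dequeue() → 97): queue <>
after step 4 (op4 enqueue(60)): queue <60>
at event 10 (op5's time-10 response) nothing linearizes any more
e.g. op1, op2, op3, op4, op5: illegal at step 2, since op2 dequeue() → 97 cannot apply there
e.g. op1, op3, op2, op4, op5: illegal at step 5, since op5 dequeue() → empty cannot apply there

10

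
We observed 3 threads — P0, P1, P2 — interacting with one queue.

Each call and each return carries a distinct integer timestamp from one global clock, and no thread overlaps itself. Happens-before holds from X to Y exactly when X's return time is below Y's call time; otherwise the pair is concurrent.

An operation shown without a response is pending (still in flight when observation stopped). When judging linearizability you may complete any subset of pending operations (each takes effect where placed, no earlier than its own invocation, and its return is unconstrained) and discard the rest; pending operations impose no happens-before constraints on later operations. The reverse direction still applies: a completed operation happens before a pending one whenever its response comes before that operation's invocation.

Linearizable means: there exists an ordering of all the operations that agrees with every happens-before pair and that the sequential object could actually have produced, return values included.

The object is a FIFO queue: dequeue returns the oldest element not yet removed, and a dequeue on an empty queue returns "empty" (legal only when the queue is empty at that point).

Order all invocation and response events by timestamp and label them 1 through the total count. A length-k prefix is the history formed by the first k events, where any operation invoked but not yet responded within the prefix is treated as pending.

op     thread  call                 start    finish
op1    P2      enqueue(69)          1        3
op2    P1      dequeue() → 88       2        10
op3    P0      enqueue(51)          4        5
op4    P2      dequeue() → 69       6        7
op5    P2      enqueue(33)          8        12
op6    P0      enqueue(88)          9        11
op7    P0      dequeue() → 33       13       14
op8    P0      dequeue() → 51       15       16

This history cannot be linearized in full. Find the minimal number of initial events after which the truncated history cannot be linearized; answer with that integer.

events 1..9 are linearizable; a witness order is op1, op3, op4:
step 1: op1 enqueue(69) — queue <69>
step 2: op3 enqueue(51) — queue <69,51>
step 3: op4 dequeue() → 69 — queue <51>
include event 10 — op2 responding at 10 — and every candidate order breaks
include/drop combinations of the 2 pending operations (op5, op6) were all tried; none helps
take op1, op2, op3, op4 (pending dropped): step 2 already fails, because op2 dequeue() → 88 cannot occur there
take op1, op3, op2, op4 (pending dropped): step 3 already fails, because op2 dequeue() → 88 cannot occur there

10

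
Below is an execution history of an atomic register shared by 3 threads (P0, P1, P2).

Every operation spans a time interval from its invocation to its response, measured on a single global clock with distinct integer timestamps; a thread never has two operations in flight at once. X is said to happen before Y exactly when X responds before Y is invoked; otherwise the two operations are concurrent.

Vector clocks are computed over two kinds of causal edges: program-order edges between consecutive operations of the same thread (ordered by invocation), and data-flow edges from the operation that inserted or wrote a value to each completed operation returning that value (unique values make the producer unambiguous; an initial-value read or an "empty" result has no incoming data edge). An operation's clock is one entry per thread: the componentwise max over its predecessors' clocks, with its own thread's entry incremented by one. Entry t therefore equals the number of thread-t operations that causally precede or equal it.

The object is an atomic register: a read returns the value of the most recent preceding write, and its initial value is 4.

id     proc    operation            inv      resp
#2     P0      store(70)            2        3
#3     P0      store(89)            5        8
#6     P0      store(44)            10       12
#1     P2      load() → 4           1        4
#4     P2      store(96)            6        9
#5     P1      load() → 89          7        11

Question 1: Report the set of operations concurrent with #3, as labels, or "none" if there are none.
#4, #5

#3 spans [5,8]: anything still running between times 5 and 8 counts as concurrent
#1 [1,4]: before
#2 [2,3]: before
#4 [6,9]: concurrent
#5 [7,11]: concurrent
#6 [10,12]: after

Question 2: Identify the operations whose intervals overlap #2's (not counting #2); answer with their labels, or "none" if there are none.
#1

overlap test against #2 [2,3]: concurrent iff the interval meets 2..3
#1 [1,4]: concurrent
#3 [5,8]: after
#4 [6,9]: after
#5 [7,11]: after
#6 [10,12]: after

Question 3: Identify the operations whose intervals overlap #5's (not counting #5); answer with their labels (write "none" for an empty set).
#3, #4, #6

#5 runs from 7 to 11; window-overlapping ops are concurrent
#1 [1,4]: before
#2 [2,3]: before
#3 [5,8]: concurrent
#4 [6,9]: concurrent
#6 [10,12]: concurrent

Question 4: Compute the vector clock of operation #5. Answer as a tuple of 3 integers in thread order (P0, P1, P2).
(2, 1, 0)

no predecessors for #1 (invoked 1): P2 increments from zero → (0, 0, 1)
no predecessors for #2 (invoked 2): P0 increments from zero → (1, 0, 0)
invoked at 6, #4 merges VC(#1)=(0, 0, 1) and bumps P2's slot → (0, 0, 2)
invoked at 5, #3 merges VC(#2)=(1, 0, 0) and bumps P0's slot → (2, 0, 0)
invoked at 7, #5 merges VC(#3)=(2, 0, 0) and bumps P1's slot → (2, 1, 0)
invoked at 10, #6 merges VC(#3)=(2, 0, 0) and bumps P0's slot → (3, 0, 0)
target: VC(#5) = (2, 1, 0)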